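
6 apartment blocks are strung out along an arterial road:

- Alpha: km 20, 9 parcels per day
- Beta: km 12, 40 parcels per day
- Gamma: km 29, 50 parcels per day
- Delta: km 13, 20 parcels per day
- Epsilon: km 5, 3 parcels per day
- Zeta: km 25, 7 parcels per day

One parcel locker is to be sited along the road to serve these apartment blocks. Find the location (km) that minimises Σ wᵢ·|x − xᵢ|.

For a sum of weighted absolute distances on a line, the optimum is the weighted median (not the mean). Total weight W = 129; half-weight = 64.5.
Sort by position and accumulate weight:
  km 5 (Epsilon, w=3) → cum 3
  km 12 (Beta, w=40) → cum 43
  km 13 (Delta, w=20) → cum 63
  km 20 (Alpha, w=9) → cum 72  ≥ 64.5 → median here
  km 25 (Zeta, w=7) → cum 79
  km 29 (Gamma, w=50) → cum 129
Optimal location: km 20.

x = 20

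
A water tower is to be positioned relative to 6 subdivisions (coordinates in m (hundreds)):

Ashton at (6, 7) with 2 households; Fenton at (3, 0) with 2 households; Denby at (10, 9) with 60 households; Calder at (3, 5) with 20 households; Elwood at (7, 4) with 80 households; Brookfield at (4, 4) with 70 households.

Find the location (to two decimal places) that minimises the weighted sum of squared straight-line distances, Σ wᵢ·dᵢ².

(6.49, 5.36)

The minimiser of Σwᵢ‖p−pᵢ‖² is the weighted centroid p* = (Σwᵢpᵢ)/(Σwᵢ).
Σwᵢ = 234.
Σwᵢxᵢ = 2·6 + 2·3 + 60·10 + 20·3 + 80·7 + 70·4 = 1518.
Σwᵢyᵢ = 2·7 + 2·0 + 60·9 + 20·5 + 80·4 + 70·4 = 1254.
x* = 1518/234 = 6.49, y* = 1254/234 = 5.36.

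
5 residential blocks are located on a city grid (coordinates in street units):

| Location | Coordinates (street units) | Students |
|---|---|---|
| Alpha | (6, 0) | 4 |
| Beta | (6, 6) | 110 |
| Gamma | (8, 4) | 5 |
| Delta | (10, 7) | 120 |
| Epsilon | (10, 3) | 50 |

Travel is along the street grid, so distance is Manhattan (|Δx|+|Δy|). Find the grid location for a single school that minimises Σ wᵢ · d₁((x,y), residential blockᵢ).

Manhattan distance separates: Σwᵢ(|x−xᵢ|+|y−yᵢ|) = Σwᵢ|x−xᵢ| + Σwᵢ|y−yᵢ|, so x and y are optimised independently as 1-D weighted medians.
Total weight W = 289; half = 144.5.
x-coordinate, sorted with cumulative weight:
  x=6 (Alpha, w=4) cum 4
  x=6 (Beta, w=110) cum 114
  x=8 (Gamma, w=5) cum 119
  x=10 (Delta, w=120) cum 239  ← median
  x=10 (Epsilon, w=50) cum 289
⇒ x* = 10
y-coordinate, sorted with cumulative weight:
  y=0 (Alpha, w=4) cum 4
  y=3 (Epsilon, w=50) cum 54
  y=4 (Gamma, w=5) cum 59
  y=6 (Beta, w=110) cum 169  ← median
  y=7 (Delta, w=120) cum 289
⇒ y* = 6

(10, 6)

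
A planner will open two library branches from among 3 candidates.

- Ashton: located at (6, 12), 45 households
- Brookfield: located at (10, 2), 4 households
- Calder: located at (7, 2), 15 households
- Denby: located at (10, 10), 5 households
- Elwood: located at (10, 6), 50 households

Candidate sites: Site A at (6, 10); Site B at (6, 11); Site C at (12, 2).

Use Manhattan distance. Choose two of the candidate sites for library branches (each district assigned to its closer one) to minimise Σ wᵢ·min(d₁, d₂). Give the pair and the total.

{Site B, Site C}, total 453

Evaluate every pair (each demand assigned to the nearer of the two):
  {Site B, Site C}: total = 453
  {Site A, Site C}: total = 493
  {Site A, Site B}: total = 648
Best pair: {Site B, Site C} with total 453.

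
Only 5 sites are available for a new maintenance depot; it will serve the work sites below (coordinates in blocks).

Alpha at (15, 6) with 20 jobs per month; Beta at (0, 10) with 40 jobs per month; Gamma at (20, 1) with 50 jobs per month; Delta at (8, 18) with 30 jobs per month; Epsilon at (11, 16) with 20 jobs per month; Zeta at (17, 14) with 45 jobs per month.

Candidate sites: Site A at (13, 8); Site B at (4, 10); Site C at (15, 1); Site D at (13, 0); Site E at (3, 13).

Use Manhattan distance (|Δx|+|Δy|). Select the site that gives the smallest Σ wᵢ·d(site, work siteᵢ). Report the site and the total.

Site A, total 2480 blocks

Total weighted distance at each candidate:
  Site A (13, 8): total = 2480
  Site B (4, 10): total = 3095
  Site C (15, 1): total = 3085
  Site D (13, 0): total = 3340
  Site E (3, 13): total = 3265
Minimum is at Site A with total 2480 blocks.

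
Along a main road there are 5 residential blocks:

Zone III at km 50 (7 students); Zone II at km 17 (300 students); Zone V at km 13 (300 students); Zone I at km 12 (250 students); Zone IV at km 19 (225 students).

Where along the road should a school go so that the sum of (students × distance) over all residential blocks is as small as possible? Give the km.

x = 13

For a sum of weighted absolute distances on a line, the optimum is the weighted median (not the mean). Total weight W = 1082; half-weight = 541.
Sort by position and accumulate weight:
  km 12 (Zone I, w=250) → cum 250
  km 13 (Zone V, w=300) → cum 550  ≥ 541 → median here
  km 17 (Zone II, w=300) → cum 850
  km 19 (Zone IV, w=225) → cum 1075
  km 50 (Zone III, w=7) → cum 1082
Optimal location: km 13.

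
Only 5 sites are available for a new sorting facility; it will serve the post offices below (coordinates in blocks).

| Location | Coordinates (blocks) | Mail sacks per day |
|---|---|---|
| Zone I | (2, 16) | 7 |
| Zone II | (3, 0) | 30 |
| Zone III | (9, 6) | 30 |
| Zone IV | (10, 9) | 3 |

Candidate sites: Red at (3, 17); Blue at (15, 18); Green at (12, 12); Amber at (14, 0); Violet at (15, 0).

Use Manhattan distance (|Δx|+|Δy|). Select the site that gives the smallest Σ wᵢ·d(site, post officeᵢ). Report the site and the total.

Total weighted distance at each candidate:
  Red (3, 17): total = 1079
  Blue (15, 18): total = 1587
  Green (12, 12): total = 1013
  Amber (14, 0): total = 895
  Violet (15, 0): total = 965
Minimum is at Amber with total 895 blocks.

Amber, total 895 blocks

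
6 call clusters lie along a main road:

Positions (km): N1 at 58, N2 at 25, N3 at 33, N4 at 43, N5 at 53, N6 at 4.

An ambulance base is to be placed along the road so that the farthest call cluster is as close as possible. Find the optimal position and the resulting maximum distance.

The 1-center on a line is the midpoint of the two extreme points: leftmost at 4, rightmost at 58.
Optimal location = (4 + 58)/2 = 31; maximum distance = (58 − 4)/2 = 27.

location 31, max distance 27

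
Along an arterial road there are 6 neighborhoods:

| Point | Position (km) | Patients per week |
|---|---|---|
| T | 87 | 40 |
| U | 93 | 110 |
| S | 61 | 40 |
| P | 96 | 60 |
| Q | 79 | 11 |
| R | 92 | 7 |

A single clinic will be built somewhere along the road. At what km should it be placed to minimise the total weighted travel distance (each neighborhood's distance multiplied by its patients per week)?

For a sum of weighted absolute distances on a line, the optimum is the weighted median (not the mean). Total weight W = 268; half-weight = 134.
Sort by position and accumulate weight:
  km 61 (S, w=40) → cum 40
  km 79 (Q, w=11) → cum 51
  km 87 (T, w=40) → cum 91
  km 92 (R, w=7) → cum 98
  km 93 (U, w=110) → cum 208  ≥ 134 → median here
  km 96 (P, w=60) → cum 268
Optimal location: km 93.

x = 93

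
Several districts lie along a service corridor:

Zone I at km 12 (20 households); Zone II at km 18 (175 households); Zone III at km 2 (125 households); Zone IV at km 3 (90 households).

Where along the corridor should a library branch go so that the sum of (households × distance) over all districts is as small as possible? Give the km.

x = 3

For a sum of weighted absolute distances on a line, the optimum is the weighted median (not the mean). Total weight W = 410; half-weight = 205.
Sort by position and accumulate weight:
  km 2 (Zone III, w=125) → cum 125
  km 3 (Zone IV, w=90) → cum 215  ≥ 205 → median here
  km 12 (Zone I, w=20) → cum 235
  km 18 (Zone II, w=175) → cum 410
Optimal location: km 3.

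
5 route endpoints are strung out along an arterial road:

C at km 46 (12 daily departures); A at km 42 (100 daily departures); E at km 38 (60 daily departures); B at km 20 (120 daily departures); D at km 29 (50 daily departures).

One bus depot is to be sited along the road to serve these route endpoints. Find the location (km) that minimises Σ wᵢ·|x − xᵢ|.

For a sum of weighted absolute distances on a line, the optimum is the weighted median (not the mean). Total weight W = 342; half-weight = 171.
Sort by position and accumulate weight:
  km 20 (B, w=120) → cum 120
  km 29 (D, w=50) → cum 170
  km 38 (E, w=60) → cum 230  ≥ 171 → median here
  km 42 (A, w=100) → cum 330
  km 46 (C, w=12) → cum 342
Optimal location: km 38.

x = 38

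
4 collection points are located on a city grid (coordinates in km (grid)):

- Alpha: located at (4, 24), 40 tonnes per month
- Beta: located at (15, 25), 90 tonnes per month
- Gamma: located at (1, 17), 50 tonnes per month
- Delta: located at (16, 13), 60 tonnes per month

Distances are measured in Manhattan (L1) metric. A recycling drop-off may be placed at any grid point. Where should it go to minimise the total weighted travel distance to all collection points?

Manhattan distance separates: Σwᵢ(|x−xᵢ|+|y−yᵢ|) = Σwᵢ|x−xᵢ| + Σwᵢ|y−yᵢ|, so x and y are optimised independently as 1-D weighted medians.
Total weight W = 240; half = 120.
x-coordinate, sorted with cumulative weight:
  x=1 (Gamma, w=50) cum 50
  x=4 (Alpha, w=40) cum 90
  x=15 (Beta, w=90) cum 180  ← median
  x=16 (Delta, w=60) cum 240
⇒ x* = 15
y-coordinate, sorted with cumulative weight:
  y=13 (Delta, w=60) cum 60
  y=17 (Gamma, w=50) cum 110
  y=24 (Alpha, w=40) cum 150  ← median
  y=25 (Beta, w=90) cum 240
⇒ y* = 24

(15, 24)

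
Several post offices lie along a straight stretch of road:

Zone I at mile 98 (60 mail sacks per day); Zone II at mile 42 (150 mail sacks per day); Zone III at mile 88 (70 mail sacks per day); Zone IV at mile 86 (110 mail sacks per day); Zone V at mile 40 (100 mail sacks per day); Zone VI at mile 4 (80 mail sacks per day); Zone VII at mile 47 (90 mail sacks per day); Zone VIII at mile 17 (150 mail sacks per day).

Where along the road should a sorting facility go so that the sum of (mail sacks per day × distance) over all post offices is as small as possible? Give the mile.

x = 42

For a sum of weighted absolute distances on a line, the optimum is the weighted median (not the mean). Total weight W = 810; half-weight = 405.
Sort by position and accumulate weight:
  mile 4 (Zone VI, w=80) → cum 80
  mile 17 (Zone VIII, w=150) → cum 230
  mile 40 (Zone V, w=100) → cum 330
  mile 42 (Zone II, w=150) → cum 480  ≥ 405 → median here
  mile 47 (Zone VII, w=90) → cum 570
  mile 86 (Zone IV, w=110) → cum 680
  mile 88 (Zone III, w=70) → cum 750
  mile 98 (Zone I, w=60) → cum 810
Optimal location: mile 42.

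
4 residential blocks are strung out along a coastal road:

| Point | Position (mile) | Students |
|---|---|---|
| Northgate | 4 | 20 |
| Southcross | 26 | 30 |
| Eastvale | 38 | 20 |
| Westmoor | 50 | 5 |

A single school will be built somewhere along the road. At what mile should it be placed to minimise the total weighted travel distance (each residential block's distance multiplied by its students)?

For a sum of weighted absolute distances on a line, the optimum is the weighted median (not the mean). Total weight W = 75; half-weight = 37.5.
Sort by position and accumulate weight:
  mile 4 (Northgate, w=20) → cum 20
  mile 26 (Southcross, w=30) → cum 50  ≥ 37.5 → median here
  mile 38 (Eastvale, w=20) → cum 70
  mile 50 (Westmoor, w=5) → cum 75
Optimal location: mile 26.

x = 26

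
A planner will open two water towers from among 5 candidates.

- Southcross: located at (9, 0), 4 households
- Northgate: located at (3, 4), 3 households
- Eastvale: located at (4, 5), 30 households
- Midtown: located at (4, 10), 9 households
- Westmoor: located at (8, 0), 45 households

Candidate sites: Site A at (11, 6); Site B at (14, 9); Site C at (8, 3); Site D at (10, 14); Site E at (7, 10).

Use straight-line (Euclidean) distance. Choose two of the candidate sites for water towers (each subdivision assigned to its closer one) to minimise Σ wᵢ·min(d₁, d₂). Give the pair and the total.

Evaluate every pair (each demand assigned to the nearer of the two):
  {Site C, Site E}: total = 324.1
  {Site C, Site D}: total = 362.0
  {Site A, Site C}: total = 369.7
  {Site B, Site C}: total = 369.7
  {Site A, Site E}: total = 550.7
  {Site A, Site D}: total = 628.9
  {Site A, Site B}: total = 636.6
  {Site B, Site E}: total = 716.6
  {Site D, Site E}: total = 716.6
  {Site B, Site D}: total = 952.2
Best pair: {Site C, Site E} with total 324.1.

{Site C, Site E}, total 324.1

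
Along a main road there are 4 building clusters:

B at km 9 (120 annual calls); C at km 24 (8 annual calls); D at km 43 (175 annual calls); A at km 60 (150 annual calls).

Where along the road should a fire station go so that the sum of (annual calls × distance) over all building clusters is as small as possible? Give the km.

For a sum of weighted absolute distances on a line, the optimum is the weighted median (not the mean). Total weight W = 453; half-weight = 226.5.
Sort by position and accumulate weight:
  km 9 (B, w=120) → cum 120
  km 24 (C, w=8) → cum 128
  km 43 (D, w=175) → cum 303  ≥ 226.5 → median here
  km 60 (A, w=150) → cum 453
Optimal location: km 43.

x = 43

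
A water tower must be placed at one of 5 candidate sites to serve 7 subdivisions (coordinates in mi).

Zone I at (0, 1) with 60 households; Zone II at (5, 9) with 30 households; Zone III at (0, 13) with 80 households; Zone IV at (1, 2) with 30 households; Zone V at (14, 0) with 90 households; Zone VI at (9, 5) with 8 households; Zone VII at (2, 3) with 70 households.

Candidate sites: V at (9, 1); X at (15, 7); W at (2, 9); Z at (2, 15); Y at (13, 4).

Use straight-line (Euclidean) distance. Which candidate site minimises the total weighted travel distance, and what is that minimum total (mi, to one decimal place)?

W, total 2989.2 mi

Total weighted distance at each candidate:
  V (9, 1): total = 3250.7
  X (15, 7): total = 4652.8
  W (2, 9): total = 2989.2
  Z (2, 15): total = 4333.7
  Y (13, 4): total = 3890.6
Minimum is at W with total 2989.2 mi.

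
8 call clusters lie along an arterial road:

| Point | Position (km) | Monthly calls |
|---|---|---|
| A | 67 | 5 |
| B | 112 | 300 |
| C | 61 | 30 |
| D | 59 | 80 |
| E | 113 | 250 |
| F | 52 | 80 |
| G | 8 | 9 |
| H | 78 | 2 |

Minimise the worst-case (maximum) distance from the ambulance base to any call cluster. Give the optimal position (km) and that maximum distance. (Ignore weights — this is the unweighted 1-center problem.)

location 60.5, max distance 52.5

The 1-center on a line is the midpoint of the two extreme points: leftmost at 8, rightmost at 113.
Optimal location = (8 + 113)/2 = 60.5; maximum distance = (113 − 8)/2 = 52.5.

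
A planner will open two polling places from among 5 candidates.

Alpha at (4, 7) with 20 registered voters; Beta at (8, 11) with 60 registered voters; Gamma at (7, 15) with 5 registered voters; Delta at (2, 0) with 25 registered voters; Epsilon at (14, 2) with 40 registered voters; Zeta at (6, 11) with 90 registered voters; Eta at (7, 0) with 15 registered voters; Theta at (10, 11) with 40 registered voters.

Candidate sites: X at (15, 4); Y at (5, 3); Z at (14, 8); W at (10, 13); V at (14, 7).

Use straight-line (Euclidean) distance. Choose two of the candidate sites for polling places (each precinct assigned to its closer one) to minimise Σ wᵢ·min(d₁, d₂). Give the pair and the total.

Evaluate every pair (each demand assigned to the nearer of the two):
  {Y, W}: total = 1275.1
  {X, W}: total = 1403.6
  {W, V}: total = 1535.7
  {Z, W}: total = 1599.9
  {Y, Z}: total = 1860.2
  {Y, V}: total = 1880.3
  {X, Y}: total = 1975.2
  {X, Z}: total = 2185.6
  {X, V}: total = 2280.7
  {Z, V}: total = 2316.8
Best pair: {Y, W} with total 1275.1.

{Y, W}, total 1275.1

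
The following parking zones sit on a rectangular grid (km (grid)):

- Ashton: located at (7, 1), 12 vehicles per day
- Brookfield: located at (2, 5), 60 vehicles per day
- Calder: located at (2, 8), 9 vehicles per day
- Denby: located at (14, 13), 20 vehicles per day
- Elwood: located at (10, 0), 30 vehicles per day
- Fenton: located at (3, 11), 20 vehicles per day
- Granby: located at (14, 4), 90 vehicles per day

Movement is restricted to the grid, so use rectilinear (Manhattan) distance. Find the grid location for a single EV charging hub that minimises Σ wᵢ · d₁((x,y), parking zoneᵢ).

(10, 4)

Manhattan distance separates: Σwᵢ(|x−xᵢ|+|y−yᵢ|) = Σwᵢ|x−xᵢ| + Σwᵢ|y−yᵢ|, so x and y are optimised independently as 1-D weighted medians.
Total weight W = 241; half = 120.5.
x-coordinate, sorted with cumulative weight:
  x=2 (Brookfield, w=60) cum 60
  x=2 (Calder, w=9) cum 69
  x=3 (Fenton, w=20) cum 89
  x=7 (Ashton, w=12) cum 101
  x=10 (Elwood, w=30) cum 131  ← median
  x=14 (Denby, w=20) cum 151
  x=14 (Granby, w=90) cum 241
⇒ x* = 10
y-coordinate, sorted with cumulative weight:
  y=0 (Elwood, w=30) cum 30
  y=1 (Ashton, w=12) cum 42
  y=4 (Granby, w=90) cum 132  ← median
  y=5 (Brookfield, w=60) cum 192
  y=8 (Calder, w=9) cum 201
  y=11 (Fenton, w=20) cum 221
  y=13 (Denby, w=20) cum 241
⇒ y* = 4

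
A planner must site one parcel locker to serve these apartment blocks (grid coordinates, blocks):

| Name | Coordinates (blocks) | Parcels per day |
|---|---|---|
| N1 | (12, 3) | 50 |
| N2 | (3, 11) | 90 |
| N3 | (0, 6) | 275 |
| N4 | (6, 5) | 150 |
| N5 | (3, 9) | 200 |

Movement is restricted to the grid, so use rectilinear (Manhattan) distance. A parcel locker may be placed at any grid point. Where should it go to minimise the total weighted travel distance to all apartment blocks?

Manhattan distance separates: Σwᵢ(|x−xᵢ|+|y−yᵢ|) = Σwᵢ|x−xᵢ| + Σwᵢ|y−yᵢ|, so x and y are optimised independently as 1-D weighted medians.
Total weight W = 765; half = 382.5.
x-coordinate, sorted with cumulative weight:
  x=0 (N3, w=275) cum 275
  x=3 (N2, w=90) cum 365
  x=3 (N5, w=200) cum 565  ← median
  x=6 (N4, w=150) cum 715
  x=12 (N1, w=50) cum 765
⇒ x* = 3
y-coordinate, sorted with cumulative weight:
  y=3 (N1, w=50) cum 50
  y=5 (N4, w=150) cum 200
  y=6 (N3, w=275) cum 475  ← median
  y=9 (N5, w=200) cum 675
  y=11 (N2, w=90) cum 765
⇒ y* = 6

(3, 6)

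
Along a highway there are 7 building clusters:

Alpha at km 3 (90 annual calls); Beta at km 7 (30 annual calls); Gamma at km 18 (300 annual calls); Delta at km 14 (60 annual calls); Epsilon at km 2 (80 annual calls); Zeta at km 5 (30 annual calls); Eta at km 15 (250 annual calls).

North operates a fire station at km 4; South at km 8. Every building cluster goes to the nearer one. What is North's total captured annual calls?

The indifferent point is the midpoint (4+8)/2 = 6; building clusters left of it (closer to North at 4) go to North, those right go to South.
  Epsilon at 2 (w=80) → North
  Alpha at 3 (w=90) → North
  Zeta at 5 (w=30) → North
  Beta at 7 (w=30) → South
  Delta at 14 (w=60) → South
  Eta at 15 (w=250) → South
  Gamma at 18 (w=300) → South
North captures 200; South captures 640.

200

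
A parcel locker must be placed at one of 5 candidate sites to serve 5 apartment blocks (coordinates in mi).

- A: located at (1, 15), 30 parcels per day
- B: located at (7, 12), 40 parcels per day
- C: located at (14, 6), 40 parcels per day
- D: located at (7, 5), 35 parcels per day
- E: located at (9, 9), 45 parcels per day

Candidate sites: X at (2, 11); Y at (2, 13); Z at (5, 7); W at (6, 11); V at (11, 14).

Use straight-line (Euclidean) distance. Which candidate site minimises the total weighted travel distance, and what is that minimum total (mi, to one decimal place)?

Total weighted distance at each candidate:
  X (2, 11): total = 1448.6
  Y (2, 13): total = 1519.7
  Z (5, 7): total = 1146.2
  W (6, 11): total = 1001.2
  V (11, 14): total = 1409.2
Minimum is at W with total 1001.2 mi.

W, total 1001.2 mi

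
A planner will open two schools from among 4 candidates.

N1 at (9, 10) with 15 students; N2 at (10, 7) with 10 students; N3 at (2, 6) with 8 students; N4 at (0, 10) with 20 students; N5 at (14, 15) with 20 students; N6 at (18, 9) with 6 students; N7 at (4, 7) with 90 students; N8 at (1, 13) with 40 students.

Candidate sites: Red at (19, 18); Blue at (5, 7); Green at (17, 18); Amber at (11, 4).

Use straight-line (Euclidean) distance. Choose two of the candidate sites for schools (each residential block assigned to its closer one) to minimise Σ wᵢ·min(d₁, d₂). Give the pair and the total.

Evaluate every pair (each demand assigned to the nearer of the two):
  {Blue, Green}: total = 784.5
  {Red, Blue}: total = 816.3
  {Blue, Amber}: total = 906.6
  {Green, Amber}: total = 1810.9
  {Red, Amber}: total = 1842.6
  {Red, Green}: total = 3171.9
Best pair: {Blue, Green} with total 784.5.

{Blue, Green}, total 784.5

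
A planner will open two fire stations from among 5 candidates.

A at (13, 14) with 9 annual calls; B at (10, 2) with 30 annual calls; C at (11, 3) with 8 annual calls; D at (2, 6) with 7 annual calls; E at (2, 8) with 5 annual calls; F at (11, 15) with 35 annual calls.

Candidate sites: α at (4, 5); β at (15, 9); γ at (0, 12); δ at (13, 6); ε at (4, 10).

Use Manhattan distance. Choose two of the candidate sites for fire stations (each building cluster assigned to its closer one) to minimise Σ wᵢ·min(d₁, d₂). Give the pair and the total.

{α, δ}, total 753

Evaluate every pair (each demand assigned to the nearer of the two):
  {α, δ}: total = 753
  {δ, ε}: total = 769
  {γ, δ}: total = 793
  {α, β}: total = 801
  {β, δ}: total = 805
  {β, ε}: total = 915
  {α, ε}: total = 920
  {β, γ}: total = 939
  {α, γ}: total = 1013
  {γ, ε}: total = 1131
Best pair: {α, δ} with total 753.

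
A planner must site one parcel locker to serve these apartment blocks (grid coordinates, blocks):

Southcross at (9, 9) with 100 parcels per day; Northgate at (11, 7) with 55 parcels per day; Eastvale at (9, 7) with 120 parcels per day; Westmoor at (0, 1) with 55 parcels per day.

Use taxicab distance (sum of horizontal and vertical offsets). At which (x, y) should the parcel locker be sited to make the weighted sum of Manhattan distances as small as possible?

(9, 7)

Manhattan distance separates: Σwᵢ(|x−xᵢ|+|y−yᵢ|) = Σwᵢ|x−xᵢ| + Σwᵢ|y−yᵢ|, so x and y are optimised independently as 1-D weighted medians.
Total weight W = 330; half = 165.
x-coordinate, sorted with cumulative weight:
  x=0 (Westmoor, w=55) cum 55
  x=9 (Southcross, w=100) cum 155
  x=9 (Eastvale, w=120) cum 275  ← median
  x=11 (Northgate, w=55) cum 330
⇒ x* = 9
y-coordinate, sorted with cumulative weight:
  y=1 (Westmoor, w=55) cum 55
  y=7 (Northgate, w=55) cum 110
  y=7 (Eastvale, w=120) cum 230  ← median
  y=9 (Southcross, w=100) cum 330
⇒ y* = 7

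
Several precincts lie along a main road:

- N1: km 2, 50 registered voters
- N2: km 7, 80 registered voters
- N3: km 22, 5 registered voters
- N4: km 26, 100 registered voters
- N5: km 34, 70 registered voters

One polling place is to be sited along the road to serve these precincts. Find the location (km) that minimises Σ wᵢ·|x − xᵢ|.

For a sum of weighted absolute distances on a line, the optimum is the weighted median (not the mean). Total weight W = 305; half-weight = 152.5.
Sort by position and accumulate weight:
  km 2 (N1, w=50) → cum 50
  km 7 (N2, w=80) → cum 130
  km 22 (N3, w=5) → cum 135
  km 26 (N4, w=100) → cum 235  ≥ 152.5 → median here
  km 34 (N5, w=70) → cum 305
Optimal location: km 26.

x = 26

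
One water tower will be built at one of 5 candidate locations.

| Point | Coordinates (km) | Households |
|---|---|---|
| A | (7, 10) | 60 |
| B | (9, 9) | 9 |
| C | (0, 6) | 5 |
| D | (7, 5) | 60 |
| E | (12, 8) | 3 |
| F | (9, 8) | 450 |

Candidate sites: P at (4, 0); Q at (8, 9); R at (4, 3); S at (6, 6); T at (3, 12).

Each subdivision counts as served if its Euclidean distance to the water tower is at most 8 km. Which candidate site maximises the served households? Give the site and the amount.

Coverage radius r = 8 km; a point is covered iff (Δx)²+(Δy)² ≤ 8² = 64.
  P (4, 0): covers {C, D} → 65
  Q (8, 9): covers {A, B, D, E, F} → 582
  R (4, 3): covers {A, B, C, D, F} → 584
  S (6, 6): covers {A, B, C, D, E, F} → 587
  T (3, 12): covers {A, B, C, F} → 524
Maximum coverage at S: 587 households.

S, covering 587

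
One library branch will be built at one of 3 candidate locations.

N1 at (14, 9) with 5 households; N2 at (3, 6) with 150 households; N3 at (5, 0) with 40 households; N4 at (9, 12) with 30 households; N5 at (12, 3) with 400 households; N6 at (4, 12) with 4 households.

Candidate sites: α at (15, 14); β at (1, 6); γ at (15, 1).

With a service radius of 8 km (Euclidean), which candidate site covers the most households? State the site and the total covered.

γ, covering 400

Coverage radius r = 8 km; a point is covered iff (Δx)²+(Δy)² ≤ 8² = 64.
  α (15, 14): covers {N1, N4} → 35
  β (1, 6): covers {N2, N3, N6} → 194
  γ (15, 1): covers {N5} → 400
Maximum coverage at γ: 400 households.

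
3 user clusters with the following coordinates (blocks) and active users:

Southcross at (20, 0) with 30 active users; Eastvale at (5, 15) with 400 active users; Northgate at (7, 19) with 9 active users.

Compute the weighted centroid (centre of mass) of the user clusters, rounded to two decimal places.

The minimiser of Σwᵢ‖p−pᵢ‖² is the weighted centroid p* = (Σwᵢpᵢ)/(Σwᵢ).
Σwᵢ = 439.
Σwᵢxᵢ = 30·20 + 400·5 + 9·7 = 2663.
Σwᵢyᵢ = 30·0 + 400·15 + 9·19 = 6171.
x* = 2663/439 = 6.07, y* = 6171/439 = 14.06.

(6.07, 14.06)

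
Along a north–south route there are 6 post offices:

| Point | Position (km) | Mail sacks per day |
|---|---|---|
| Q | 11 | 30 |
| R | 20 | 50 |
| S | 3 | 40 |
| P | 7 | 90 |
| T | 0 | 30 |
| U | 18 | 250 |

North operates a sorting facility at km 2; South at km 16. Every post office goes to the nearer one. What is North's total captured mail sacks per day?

The indifferent point is the midpoint (2+16)/2 = 9; post offices left of it (closer to North at 2) go to North, those right go to South.
  T at 0 (w=30) → North
  S at 3 (w=40) → North
  P at 7 (w=90) → North
  Q at 11 (w=30) → South
  U at 18 (w=250) → South
  R at 20 (w=50) → South
North captures 160; South captures 330.

160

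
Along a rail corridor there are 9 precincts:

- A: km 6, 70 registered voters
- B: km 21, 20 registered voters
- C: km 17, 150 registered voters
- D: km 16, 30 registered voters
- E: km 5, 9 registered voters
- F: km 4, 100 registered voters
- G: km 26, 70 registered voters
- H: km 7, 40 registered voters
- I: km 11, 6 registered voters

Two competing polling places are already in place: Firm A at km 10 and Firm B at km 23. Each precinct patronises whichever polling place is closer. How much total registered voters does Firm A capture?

255

The indifferent point is the midpoint (10+23)/2 = 16.5; precincts left of it (closer to Firm A at 10) go to Firm A, those right go to Firm B.
  F at 4 (w=100) → Firm A
  E at 5 (w=9) → Firm A
  A at 6 (w=70) → Firm A
  H at 7 (w=40) → Firm A
  I at 11 (w=6) → Firm A
  D at 16 (w=30) → Firm A
  C at 17 (w=150) → Firm B
  B at 21 (w=20) → Firm B
  G at 26 (w=70) → Firm B
Firm A captures 255; Firm B captures 240.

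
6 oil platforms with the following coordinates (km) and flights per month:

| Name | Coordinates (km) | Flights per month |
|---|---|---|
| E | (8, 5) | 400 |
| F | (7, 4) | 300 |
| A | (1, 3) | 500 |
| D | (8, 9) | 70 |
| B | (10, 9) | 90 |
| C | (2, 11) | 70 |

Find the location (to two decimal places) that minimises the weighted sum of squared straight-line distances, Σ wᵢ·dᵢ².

(5.17, 4.83)

The minimiser of Σwᵢ‖p−pᵢ‖² is the weighted centroid p* = (Σwᵢpᵢ)/(Σwᵢ).
Σwᵢ = 1430.
Σwᵢxᵢ = 400·8 + 300·7 + 500·1 + 70·8 + 90·10 + 70·2 = 7400.
Σwᵢyᵢ = 400·5 + 300·4 + 500·3 + 70·9 + 90·9 + 70·11 = 6910.
x* = 7400/1430 = 5.17, y* = 6910/1430 = 4.83.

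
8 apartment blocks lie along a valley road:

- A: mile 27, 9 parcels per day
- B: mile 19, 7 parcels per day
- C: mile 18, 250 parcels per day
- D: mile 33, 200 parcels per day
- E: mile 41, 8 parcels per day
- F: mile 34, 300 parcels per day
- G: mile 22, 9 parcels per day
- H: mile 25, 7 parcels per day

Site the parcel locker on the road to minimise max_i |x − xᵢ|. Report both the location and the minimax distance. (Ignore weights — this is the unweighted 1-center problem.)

location 29.5, max distance 11.5

The 1-center on a line is the midpoint of the two extreme points: leftmost at 18, rightmost at 41.
Optimal location = (18 + 41)/2 = 29.5; maximum distance = (41 − 18)/2 = 11.5.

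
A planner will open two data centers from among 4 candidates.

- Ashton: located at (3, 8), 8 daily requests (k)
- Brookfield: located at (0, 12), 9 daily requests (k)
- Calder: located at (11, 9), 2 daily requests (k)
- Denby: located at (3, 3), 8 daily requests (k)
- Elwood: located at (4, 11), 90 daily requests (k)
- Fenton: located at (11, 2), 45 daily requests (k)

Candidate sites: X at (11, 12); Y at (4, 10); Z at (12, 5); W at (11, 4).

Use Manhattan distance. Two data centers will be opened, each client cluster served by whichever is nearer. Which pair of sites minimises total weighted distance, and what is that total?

Evaluate every pair (each demand assigned to the nearer of the two):
  {Y, W}: total = 332
  {Y, Z}: total = 422
  {X, Y}: total = 688
  {X, W}: total = 1083
  {X, Z}: total = 1189
  {Z, W}: total = 1699
Best pair: {Y, W} with total 332.

{Y, W}, total 332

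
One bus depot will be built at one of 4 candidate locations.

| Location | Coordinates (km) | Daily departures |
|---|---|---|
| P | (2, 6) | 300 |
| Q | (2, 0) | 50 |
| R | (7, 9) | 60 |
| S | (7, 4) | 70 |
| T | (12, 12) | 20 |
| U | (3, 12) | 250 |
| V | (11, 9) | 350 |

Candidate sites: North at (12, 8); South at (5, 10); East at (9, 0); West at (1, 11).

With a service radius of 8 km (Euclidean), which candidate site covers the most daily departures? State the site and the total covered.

South, covering 1050

Coverage radius r = 8 km; a point is covered iff (Δx)²+(Δy)² ≤ 8² = 64.
  North (12, 8): covers {R, S, T, V} → 500
  South (5, 10): covers {P, R, S, T, U, V} → 1050
  East (9, 0): covers {Q, S} → 120
  West (1, 11): covers {P, R, U} → 610
Maximum coverage at South: 1050 daily departures.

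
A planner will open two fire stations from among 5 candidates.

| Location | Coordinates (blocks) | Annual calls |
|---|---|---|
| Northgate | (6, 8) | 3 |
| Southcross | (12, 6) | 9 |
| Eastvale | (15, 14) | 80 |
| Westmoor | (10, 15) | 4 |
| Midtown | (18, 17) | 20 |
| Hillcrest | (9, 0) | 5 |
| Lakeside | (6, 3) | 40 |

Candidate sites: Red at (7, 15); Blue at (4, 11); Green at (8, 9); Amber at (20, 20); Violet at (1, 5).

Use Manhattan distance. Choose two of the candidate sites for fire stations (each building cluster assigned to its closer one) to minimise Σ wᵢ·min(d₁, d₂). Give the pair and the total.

{Red, Green}, total 1434

Evaluate every pair (each demand assigned to the nearer of the two):
  {Red, Green}: total = 1434
  {Green, Amber}: total = 1454
  {Red, Violet}: total = 1469
  {Amber, Violet}: total = 1517
  {Red, Amber}: total = 1587
  {Red, Blue}: total = 1604
  {Blue, Amber}: total = 1632
  {Green, Violet}: total = 1754
  {Blue, Green}: total = 1794
  {Blue, Violet}: total = 2028
Best pair: {Red, Green} with total 1434.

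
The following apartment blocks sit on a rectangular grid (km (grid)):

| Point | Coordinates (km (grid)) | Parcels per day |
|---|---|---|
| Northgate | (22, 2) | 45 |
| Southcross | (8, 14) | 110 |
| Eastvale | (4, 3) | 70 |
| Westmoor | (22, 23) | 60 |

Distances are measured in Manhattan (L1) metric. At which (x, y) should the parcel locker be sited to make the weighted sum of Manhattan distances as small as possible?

(8, 14)

Manhattan distance separates: Σwᵢ(|x−xᵢ|+|y−yᵢ|) = Σwᵢ|x−xᵢ| + Σwᵢ|y−yᵢ|, so x and y are optimised independently as 1-D weighted medians.
Total weight W = 285; half = 142.5.
x-coordinate, sorted with cumulative weight:
  x=4 (Eastvale, w=70) cum 70
  x=8 (Southcross, w=110) cum 180  ← median
  x=22 (Northgate, w=45) cum 225
  x=22 (Westmoor, w=60) cum 285
⇒ x* = 8
y-coordinate, sorted with cumulative weight:
  y=2 (Northgate, w=45) cum 45
  y=3 (Eastvale, w=70) cum 115
  y=14 (Southcross, w=110) cum 225  ← median
  y=23 (Westmoor, w=60) cum 285
⇒ y* = 14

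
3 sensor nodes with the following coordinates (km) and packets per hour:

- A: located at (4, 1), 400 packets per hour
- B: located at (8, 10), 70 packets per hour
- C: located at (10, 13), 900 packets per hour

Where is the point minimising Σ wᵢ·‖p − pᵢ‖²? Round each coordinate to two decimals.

(8.15, 9.34)

The minimiser of Σwᵢ‖p−pᵢ‖² is the weighted centroid p* = (Σwᵢpᵢ)/(Σwᵢ).
Σwᵢ = 1370.
Σwᵢxᵢ = 400·4 + 70·8 + 900·10 = 11160.
Σwᵢyᵢ = 400·1 + 70·10 + 900·13 = 12800.
x* = 11160/1370 = 8.15, y* = 12800/1370 = 9.34.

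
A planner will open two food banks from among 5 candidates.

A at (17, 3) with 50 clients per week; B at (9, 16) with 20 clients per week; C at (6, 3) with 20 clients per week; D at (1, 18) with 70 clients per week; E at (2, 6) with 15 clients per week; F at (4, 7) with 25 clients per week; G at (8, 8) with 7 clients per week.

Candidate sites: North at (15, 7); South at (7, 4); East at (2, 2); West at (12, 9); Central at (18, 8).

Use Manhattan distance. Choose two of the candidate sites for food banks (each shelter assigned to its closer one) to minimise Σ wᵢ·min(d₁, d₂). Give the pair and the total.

{North, East}, total 2181

Evaluate every pair (each demand assigned to the nearer of the two):
  {North, East}: total = 2181
  {East, Central}: total = 2235
  {South, East}: total = 2305
  {North, South}: total = 2310
  {South, Central}: total = 2310
  {East, West}: total = 2310
  {South, West}: total = 2480
  {North, West}: total = 2620
  {West, Central}: total = 2620
  {North, Central}: total = 3151
Best pair: {North, East} with total 2181.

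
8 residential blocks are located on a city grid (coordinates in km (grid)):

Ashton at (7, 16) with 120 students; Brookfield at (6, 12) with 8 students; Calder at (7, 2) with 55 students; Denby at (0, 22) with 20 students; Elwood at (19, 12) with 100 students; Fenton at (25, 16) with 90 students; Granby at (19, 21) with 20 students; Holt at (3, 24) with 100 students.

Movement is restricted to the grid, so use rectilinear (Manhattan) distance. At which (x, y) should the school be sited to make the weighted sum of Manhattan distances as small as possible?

Manhattan distance separates: Σwᵢ(|x−xᵢ|+|y−yᵢ|) = Σwᵢ|x−xᵢ| + Σwᵢ|y−yᵢ|, so x and y are optimised independently as 1-D weighted medians.
Total weight W = 513; half = 256.5.
x-coordinate, sorted with cumulative weight:
  x=0 (Denby, w=20) cum 20
  x=3 (Holt, w=100) cum 120
  x=6 (Brookfield, w=8) cum 128
  x=7 (Ashton, w=120) cum 248
  x=7 (Calder, w=55) cum 303  ← median
  x=19 (Elwood, w=100) cum 403
  x=19 (Granby, w=20) cum 423
  x=25 (Fenton, w=90) cum 513
⇒ x* = 7
y-coordinate, sorted with cumulative weight:
  y=2 (Calder, w=55) cum 55
  y=12 (Brookfield, w=8) cum 63
  y=12 (Elwood, w=100) cum 163
  y=16 (Ashton, w=120) cum 283  ← median
  y=16 (Fenton, w=90) cum 373
  y=21 (Granby, w=20) cum 393
  y=22 (Denby, w=20) cum 413
  y=24 (Holt, w=100) cum 513
⇒ y* = 16

(7, 16)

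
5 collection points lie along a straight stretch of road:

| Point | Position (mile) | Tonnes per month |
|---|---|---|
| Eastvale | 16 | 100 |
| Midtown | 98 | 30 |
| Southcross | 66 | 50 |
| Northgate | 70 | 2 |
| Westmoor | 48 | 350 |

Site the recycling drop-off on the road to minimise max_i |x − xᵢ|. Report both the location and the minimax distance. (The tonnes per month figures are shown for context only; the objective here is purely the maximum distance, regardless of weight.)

The 1-center on a line is the midpoint of the two extreme points: leftmost at 16, rightmost at 98.
Optimal location = (16 + 98)/2 = 57; maximum distance = (98 − 16)/2 = 41.

location 57, max distance 41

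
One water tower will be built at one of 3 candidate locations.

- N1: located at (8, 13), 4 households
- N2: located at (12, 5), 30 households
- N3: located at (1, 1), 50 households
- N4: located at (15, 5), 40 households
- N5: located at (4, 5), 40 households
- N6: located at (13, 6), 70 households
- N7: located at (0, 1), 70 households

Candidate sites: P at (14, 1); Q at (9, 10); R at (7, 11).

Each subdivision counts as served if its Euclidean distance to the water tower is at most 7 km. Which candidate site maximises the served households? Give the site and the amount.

P, covering 140

Coverage radius r = 7 km; a point is covered iff (Δx)²+(Δy)² ≤ 7² = 49.
  P (14, 1): covers {N2, N4, N6} → 140
  Q (9, 10): covers {N1, N2, N6} → 104
  R (7, 11): covers {N1, N5} → 44
Maximum coverage at P: 140 households.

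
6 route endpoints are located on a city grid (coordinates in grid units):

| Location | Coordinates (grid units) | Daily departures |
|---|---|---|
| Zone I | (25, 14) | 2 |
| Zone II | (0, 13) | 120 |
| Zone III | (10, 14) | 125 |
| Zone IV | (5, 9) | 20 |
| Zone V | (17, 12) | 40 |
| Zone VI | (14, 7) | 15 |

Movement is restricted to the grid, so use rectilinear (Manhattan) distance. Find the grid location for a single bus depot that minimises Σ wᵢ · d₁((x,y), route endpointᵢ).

(10, 13)

Manhattan distance separates: Σwᵢ(|x−xᵢ|+|y−yᵢ|) = Σwᵢ|x−xᵢ| + Σwᵢ|y−yᵢ|, so x and y are optimised independently as 1-D weighted medians.
Total weight W = 322; half = 161.
x-coordinate, sorted with cumulative weight:
  x=0 (Zone II, w=120) cum 120
  x=5 (Zone IV, w=20) cum 140
  x=10 (Zone III, w=125) cum 265  ← median
  x=14 (Zone VI, w=15) cum 280
  x=17 (Zone V, w=40) cum 320
  x=25 (Zone I, w=2) cum 322
⇒ x* = 10
y-coordinate, sorted with cumulative weight:
  y=7 (Zone VI, w=15) cum 15
  y=9 (Zone IV, w=20) cum 35
  y=12 (Zone V, w=40) cum 75
  y=13 (Zone II, w=120) cum 195  ← median
  y=14 (Zone I, w=2) cum 197
  y=14 (Zone III, w=125) cum 322
⇒ y* = 13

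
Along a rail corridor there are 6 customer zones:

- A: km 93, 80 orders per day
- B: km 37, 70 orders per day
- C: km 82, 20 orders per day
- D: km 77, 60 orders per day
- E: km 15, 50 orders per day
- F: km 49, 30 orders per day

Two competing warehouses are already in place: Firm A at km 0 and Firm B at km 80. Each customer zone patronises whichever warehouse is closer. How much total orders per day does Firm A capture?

The indifferent point is the midpoint (0+80)/2 = 40; customer zones left of it (closer to Firm A at 0) go to Firm A, those right go to Firm B.
  E at 15 (w=50) → Firm A
  B at 37 (w=70) → Firm A
  F at 49 (w=30) → Firm B
  D at 77 (w=60) → Firm B
  C at 82 (w=20) → Firm B
  A at 93 (w=80) → Firm B
Firm A captures 120; Firm B captures 190.

120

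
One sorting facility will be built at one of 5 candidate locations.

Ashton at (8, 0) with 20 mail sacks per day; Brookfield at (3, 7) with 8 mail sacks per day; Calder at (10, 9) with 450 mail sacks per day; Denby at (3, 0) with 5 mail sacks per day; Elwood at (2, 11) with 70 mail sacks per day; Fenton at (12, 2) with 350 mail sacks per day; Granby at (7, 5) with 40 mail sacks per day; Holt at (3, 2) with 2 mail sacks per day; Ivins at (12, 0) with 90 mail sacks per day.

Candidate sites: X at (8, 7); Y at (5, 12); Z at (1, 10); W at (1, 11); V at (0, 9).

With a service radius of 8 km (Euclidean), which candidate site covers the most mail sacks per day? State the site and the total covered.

Coverage radius r = 8 km; a point is covered iff (Δx)²+(Δy)² ≤ 8² = 64.
  X (8, 7): covers {Ashton, Brookfield, Calder, Elwood, Fenton, Granby, Holt} → 940
  Y (5, 12): covers {Brookfield, Calder, Elwood, Granby} → 568
  Z (1, 10): covers {Brookfield, Elwood, Granby} → 118
  W (1, 11): covers {Brookfield, Elwood} → 78
  V (0, 9): covers {Brookfield, Elwood, Holt} → 80
Maximum coverage at X: 940 mail sacks per day.

X, covering 940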